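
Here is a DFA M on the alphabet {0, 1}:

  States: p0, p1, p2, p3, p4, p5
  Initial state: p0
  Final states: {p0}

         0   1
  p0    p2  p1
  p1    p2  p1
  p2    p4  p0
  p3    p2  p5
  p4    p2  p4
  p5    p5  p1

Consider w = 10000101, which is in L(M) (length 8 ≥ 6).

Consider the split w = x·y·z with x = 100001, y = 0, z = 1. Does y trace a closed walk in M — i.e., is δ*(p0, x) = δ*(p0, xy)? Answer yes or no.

Run of M on the first 7 characters of w = 1 0 0 0 0 1 0:
  step 0: p0  (start)
  step 1: p1  (read 1: p0→p1)
  step 2: p2  (read 0: p1→p2)
  step 3: p4  (read 0: p2→p4)
  step 4: p2  (read 0: p4→p2)
  step 5: p4  (read 0: p2→p4)
  step 6: p4  (read 1: p4→p4)
  step 7: p2  (read 0: p4→p2)

After x (step 6): p4. After xy (step 7): p2.
They differ (p4 ≠ p2), so y is not a cycle from the state after x; this split is not the one the pumping-lemma construction produces, and pumping y need not keep the string in L(M).

no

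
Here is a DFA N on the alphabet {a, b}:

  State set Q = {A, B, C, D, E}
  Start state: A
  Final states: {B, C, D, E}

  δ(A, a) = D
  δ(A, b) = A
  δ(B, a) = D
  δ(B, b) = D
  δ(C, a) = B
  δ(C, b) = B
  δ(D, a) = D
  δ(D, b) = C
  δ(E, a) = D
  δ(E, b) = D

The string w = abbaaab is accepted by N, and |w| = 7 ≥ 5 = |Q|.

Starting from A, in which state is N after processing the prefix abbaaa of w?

D

Run of N on the first 6 characters of w = a b b a a a:
  step 0: A  (start)
  step 1: D  (read a: A→D)
  step 2: C  (read b: D→C)
  step 3: B  (read b: C→B)
  step 4: D  (read a: B→D)
  step 5: D  (read a: D→D)
  step 6: D  (read a: D→D)

After reading 6 characters, N is in state D.
(This kind of state-tracing is the core of the pumping-lemma construction: with 5 states, pigeonhole forces a repeat within the first 5 steps.)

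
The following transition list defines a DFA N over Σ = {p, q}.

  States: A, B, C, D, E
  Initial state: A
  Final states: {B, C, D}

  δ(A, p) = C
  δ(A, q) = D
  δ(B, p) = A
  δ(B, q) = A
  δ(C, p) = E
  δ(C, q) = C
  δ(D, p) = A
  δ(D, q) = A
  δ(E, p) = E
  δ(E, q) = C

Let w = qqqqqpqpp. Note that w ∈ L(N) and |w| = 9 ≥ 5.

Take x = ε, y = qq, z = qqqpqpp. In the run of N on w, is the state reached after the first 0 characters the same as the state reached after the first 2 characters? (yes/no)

Run of N on the first 2 characters of w = q q:
  step 0: A  (start)
  step 1: D  (read q: A→D)
  step 2: A  (read q: D→A)

After x (step 0): A. After xy (step 2): A.
They match, so y = qq drives N around a cycle from A back to itself; pumping y any number of times keeps N in A before reading z, and xyⁱz ∈ L(N) for every i ≥ 0.

yes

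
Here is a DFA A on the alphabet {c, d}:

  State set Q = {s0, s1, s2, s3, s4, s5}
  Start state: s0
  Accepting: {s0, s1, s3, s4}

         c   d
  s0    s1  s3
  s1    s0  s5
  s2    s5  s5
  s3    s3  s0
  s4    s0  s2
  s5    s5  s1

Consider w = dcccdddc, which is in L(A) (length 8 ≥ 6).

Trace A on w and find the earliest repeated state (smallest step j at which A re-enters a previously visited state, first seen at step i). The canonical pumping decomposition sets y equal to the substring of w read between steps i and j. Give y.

Run of A on w = d c c c d d d c:
  step 0: s0  (start)
  step 1: s3  (read d: s0→s3)
  step 2: s3  (read c: s3→s3)   ← first repeat (s3 seen earlier)
  step 3: s3  (read c: s3→s3)
  step 4: s3  (read c: s3→s3)
  step 5: s0  (read d: s3→s0)
  step 6: s3  (read d: s0→s3)
  step 7: s0  (read d: s3→s0)
  step 8: s1  (read c: s0→s1)

So i = 1, j = 2, giving x = w[0:1] = d, y = w[1:2] = c, z = w[2:8] = ccdddc.
Check: |xy| = 2 ≤ 6 and |y| = 1 ≥ 1. Reading y takes A from s3 back to s3, so every xyⁱz is accepted.

c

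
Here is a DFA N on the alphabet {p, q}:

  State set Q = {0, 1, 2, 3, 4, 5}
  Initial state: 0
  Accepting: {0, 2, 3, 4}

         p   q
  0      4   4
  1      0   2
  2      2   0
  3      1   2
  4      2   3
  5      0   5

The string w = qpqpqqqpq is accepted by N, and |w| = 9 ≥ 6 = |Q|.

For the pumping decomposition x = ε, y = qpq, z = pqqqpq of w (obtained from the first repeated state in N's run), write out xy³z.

qpqqpqqpqpqqqpq

xy^3z = ε·qpq·qpq·qpq·pqqqpq = qpqqpqqpqpqqqpq.
Reading y = qpq takes N from 0 back to 0, so after x·y·y·y the machine is still in 0, and z then leads to the accepting state 3. Hence qpqqpqqpqpqqqpq ∈ L(N).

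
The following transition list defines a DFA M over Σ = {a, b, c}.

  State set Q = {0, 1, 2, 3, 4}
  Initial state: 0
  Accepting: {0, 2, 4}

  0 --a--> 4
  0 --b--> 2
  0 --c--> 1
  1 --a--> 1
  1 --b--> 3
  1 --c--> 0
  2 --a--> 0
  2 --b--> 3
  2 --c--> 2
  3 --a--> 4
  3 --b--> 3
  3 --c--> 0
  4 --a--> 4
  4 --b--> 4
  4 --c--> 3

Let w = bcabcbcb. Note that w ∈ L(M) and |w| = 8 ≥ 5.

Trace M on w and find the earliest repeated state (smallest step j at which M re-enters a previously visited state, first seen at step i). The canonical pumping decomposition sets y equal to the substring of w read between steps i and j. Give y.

Run of M on w = b c a b c b c b:
  step 0: 0  (start)
  step 1: 2  (read b: 0→2)
  step 2: 2  (read c: 2→2)   ← first repeat (2 seen earlier)
  step 3: 0  (read a: 2→0)
  step 4: 2  (read b: 0→2)
  step 5: 2  (read c: 2→2)
  step 6: 3  (read b: 2→3)
  step 7: 0  (read c: 3→0)
  step 8: 2  (read b: 0→2)

So i = 1, j = 2, giving x = w[0:1] = b, y = w[1:2] = c, z = w[2:8] = abcbcb.
Check: |xy| = 2 ≤ 5 and |y| = 1 ≥ 1. Reading y takes M from 2 back to 2, so every xyⁱz is accepted.

c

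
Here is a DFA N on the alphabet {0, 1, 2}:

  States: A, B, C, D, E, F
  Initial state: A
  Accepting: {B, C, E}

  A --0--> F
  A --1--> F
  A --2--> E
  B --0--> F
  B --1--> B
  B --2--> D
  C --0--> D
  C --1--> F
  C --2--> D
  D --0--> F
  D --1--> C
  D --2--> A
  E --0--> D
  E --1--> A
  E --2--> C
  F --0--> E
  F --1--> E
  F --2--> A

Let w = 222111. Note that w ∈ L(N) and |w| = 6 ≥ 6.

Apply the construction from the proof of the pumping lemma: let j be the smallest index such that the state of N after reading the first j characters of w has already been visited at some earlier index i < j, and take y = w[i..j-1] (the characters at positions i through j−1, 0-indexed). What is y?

State sequence: A -2-> E -2-> C -2-> D -1-> C -1-> F -1-> E
First repeat at step 4: C was already visited.

So i = 2, j = 4, giving x = w[0:2] = 22, y = w[2:4] = 21, z = w[4:6] = 11.
Check: |xy| = 4 ≤ 6 and |y| = 2 ≥ 1. Reading y takes N from C back to C, so every xyⁱz is accepted.

21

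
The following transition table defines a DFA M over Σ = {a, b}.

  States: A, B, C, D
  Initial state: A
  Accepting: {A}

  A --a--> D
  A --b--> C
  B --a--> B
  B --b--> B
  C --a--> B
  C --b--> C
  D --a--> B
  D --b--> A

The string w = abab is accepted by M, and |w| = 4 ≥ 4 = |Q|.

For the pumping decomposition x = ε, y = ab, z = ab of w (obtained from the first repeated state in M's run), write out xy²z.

ababab

xy^2z = ε·ab·ab·ab = ababab.
Reading y = ab takes M from A back to A, so after x·y·y the machine is still in A, and z then leads to the accepting state A. Hence ababab ∈ L(M).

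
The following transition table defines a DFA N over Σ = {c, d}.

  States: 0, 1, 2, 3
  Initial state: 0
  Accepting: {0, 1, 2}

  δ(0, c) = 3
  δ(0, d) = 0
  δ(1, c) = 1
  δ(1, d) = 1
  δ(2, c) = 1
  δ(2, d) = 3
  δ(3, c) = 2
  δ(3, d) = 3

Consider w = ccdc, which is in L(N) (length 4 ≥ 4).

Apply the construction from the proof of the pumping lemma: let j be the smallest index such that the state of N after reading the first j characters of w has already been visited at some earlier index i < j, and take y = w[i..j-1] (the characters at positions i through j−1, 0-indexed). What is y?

State sequence: 0 -c-> 3 -c-> 2 -d-> 3 -c-> 2
First repeat at step 3: 3 was already visited.

So i = 1, j = 3, giving x = w[0:1] = c, y = w[1:3] = cd, z = w[3:4] = c.
Check: |xy| = 3 ≤ 4 and |y| = 2 ≥ 1. Reading y takes N from 3 back to 3, so every xyⁱz is accepted.
Since N has 4 states, any run of length ≥ 4 visits 4+1 states, so by pigeonhole some state repeats within the first 4 steps — that repeat gives the pumpable loop.

cd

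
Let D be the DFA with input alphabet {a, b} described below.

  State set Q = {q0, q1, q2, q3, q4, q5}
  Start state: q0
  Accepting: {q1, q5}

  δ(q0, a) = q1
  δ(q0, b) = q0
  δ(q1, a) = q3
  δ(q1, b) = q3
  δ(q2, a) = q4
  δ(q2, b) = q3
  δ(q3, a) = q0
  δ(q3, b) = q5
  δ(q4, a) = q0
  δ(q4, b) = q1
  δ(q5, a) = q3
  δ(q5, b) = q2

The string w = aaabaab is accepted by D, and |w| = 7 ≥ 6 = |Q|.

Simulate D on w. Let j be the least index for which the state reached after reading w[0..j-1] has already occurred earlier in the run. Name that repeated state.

q0

State sequence: q0 -a-> q1 -a-> q3 -a-> q0 -b-> q0 -a-> q1 -a-> q3 -b-> q5
First repeat at step 3: q0 was already visited.

The earliest repeat is at step j = 3: D is in q0, which it already visited at step i = 0.
Pumping length from the standard proof: p = 6 (the number of states). The repeated state found above gives |xy| = j ≤ 6 and |y| = j − i ≥ 1.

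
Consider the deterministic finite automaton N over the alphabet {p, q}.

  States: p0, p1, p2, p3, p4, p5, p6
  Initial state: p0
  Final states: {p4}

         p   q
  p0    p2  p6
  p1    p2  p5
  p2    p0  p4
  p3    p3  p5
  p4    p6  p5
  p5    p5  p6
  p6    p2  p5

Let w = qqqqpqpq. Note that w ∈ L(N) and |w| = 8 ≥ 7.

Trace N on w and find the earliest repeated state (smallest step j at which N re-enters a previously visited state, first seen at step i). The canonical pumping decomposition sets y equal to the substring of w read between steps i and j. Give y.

State sequence: p0 -q-> p6 -q-> p5 -q-> p6 -q-> p5 -p-> p5 -q-> p6 -p-> p2 -q-> p4
First repeat at step 3: p6 was already visited.

So i = 1, j = 3, giving x = w[0:1] = q, y = w[1:3] = qq, z = w[3:8] = qpqpq.
Check: |xy| = 3 ≤ 7 and |y| = 2 ≥ 1. Reading y takes N from p6 back to p6, so every xyⁱz is accepted.

qq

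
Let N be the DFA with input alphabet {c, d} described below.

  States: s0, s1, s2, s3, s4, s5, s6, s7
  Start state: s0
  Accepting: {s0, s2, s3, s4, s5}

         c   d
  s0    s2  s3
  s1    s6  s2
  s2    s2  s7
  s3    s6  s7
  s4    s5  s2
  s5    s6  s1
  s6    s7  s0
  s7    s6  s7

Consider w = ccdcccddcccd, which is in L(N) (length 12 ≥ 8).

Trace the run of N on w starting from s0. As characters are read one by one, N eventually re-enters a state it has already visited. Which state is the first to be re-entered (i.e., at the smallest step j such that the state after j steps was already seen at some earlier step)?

s2

State sequence: s0 -c-> s2 -c-> s2 -d-> s7 -c-> s6 -c-> s7 -c-> s6 -d-> s0 -d-> s3 -c-> s6 -c-> s7 -c-> s6 -d-> s0
First repeat at step 2: s2 was already visited.

The earliest repeat is at step j = 2: N is in s2, which it already visited at step i = 1.
Pumping length from the standard proof: p = 8 (the number of states). The repeated state found above gives |xy| = j ≤ 8 and |y| = j − i ≥ 1.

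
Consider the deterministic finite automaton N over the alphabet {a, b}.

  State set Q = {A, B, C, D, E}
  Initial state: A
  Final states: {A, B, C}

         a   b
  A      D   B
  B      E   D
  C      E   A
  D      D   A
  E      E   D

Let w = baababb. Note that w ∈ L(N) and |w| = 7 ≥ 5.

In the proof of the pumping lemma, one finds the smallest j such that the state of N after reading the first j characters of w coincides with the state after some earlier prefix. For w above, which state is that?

Run of N on w = b a a b a b b:
  step 0: A  (start)
  step 1: B  (read b: A→B)
  step 2: E  (read a: B→E)
  step 3: E  (read a: E→E)   ← first repeat (E seen earlier)
  step 4: D  (read b: E→D)
  step 5: D  (read a: D→D)
  step 6: A  (read b: D→A)
  step 7: B  (read b: A→B)

The earliest repeat is at step j = 3: N is in E, which it already visited at step i = 2.
The DFA has 5 states, so the proof of the pumping lemma guarantees a repeated state among the first 5+1 visited; the segment between the two visits is the pumpable y.

E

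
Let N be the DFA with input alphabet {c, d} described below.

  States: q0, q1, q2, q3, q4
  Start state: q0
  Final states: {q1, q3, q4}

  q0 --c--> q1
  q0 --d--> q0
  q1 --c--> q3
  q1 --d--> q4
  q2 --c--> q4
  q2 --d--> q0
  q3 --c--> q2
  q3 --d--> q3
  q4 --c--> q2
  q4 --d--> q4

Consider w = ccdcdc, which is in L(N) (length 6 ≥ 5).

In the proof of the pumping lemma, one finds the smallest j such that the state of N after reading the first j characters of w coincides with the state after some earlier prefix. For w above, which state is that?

State sequence: q0 -c-> q1 -c-> q3 -d-> q3 -c-> q2 -d-> q0 -c-> q1
First repeat at step 3: q3 was already visited.

The earliest repeat is at step j = 3: N is in q3, which it already visited at step i = 2.

q3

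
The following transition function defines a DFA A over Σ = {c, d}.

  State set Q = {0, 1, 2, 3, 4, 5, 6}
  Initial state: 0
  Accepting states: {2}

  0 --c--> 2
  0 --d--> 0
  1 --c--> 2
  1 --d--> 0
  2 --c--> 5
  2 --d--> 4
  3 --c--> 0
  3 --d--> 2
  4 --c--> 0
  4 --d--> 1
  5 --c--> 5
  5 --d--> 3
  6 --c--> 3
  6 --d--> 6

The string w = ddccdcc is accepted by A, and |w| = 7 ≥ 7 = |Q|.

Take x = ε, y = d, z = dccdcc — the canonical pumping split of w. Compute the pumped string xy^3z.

ddddccdcc

xy^3z = ε·d·d·d·dccdcc = ddddccdcc.
Reading y = d takes A from 0 back to 0, so after x·y·y·y the machine is still in 0, and z then leads to the accepting state 2. Hence ddddccdcc ∈ L(A).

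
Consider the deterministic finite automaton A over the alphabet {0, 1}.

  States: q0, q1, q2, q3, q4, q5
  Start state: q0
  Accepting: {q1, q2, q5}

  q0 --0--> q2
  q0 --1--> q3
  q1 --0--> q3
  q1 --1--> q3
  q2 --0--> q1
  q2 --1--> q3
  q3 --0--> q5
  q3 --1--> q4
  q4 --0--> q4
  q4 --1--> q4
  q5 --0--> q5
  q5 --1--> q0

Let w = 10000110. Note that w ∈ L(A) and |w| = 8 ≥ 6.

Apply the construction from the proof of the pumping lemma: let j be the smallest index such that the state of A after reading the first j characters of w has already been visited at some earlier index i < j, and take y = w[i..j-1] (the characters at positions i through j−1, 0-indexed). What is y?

Run of A on w = 1 0 0 0 0 1 1 0:
  step 0: q0  (start)
  step 1: q3  (read 1: q0→q3)
  step 2: q5  (read 0: q3→q5)
  step 3: q5  (read 0: q5→q5)   ← first repeat (q5 seen earlier)
  step 4: q5  (read 0: q5→q5)
  step 5: q5  (read 0: q5→q5)
  step 6: q0  (read 1: q5→q0)
  step 7: q3  (read 1: q0→q3)
  step 8: q5  (read 0: q3→q5)

So i = 2, j = 3, giving x = w[0:2] = 10, y = w[2:3] = 0, z = w[3:8] = 00110.
Check: |xy| = 3 ≤ 6 and |y| = 1 ≥ 1. Reading y takes A from q5 back to q5, so every xyⁱz is accepted.

0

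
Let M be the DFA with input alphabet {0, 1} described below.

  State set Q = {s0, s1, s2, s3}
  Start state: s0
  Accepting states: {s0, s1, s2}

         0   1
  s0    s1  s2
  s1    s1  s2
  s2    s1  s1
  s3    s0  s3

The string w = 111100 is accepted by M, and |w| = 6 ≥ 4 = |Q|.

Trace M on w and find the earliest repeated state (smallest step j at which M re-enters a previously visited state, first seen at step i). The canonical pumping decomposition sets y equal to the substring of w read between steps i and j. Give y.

11

State sequence: s0 -1-> s2 -1-> s1 -1-> s2 -1-> s1 -0-> s1 -0-> s1
First repeat at step 3: s2 was already visited.

So i = 1, j = 3, giving x = w[0:1] = 1, y = w[1:3] = 11, z = w[3:6] = 100.
Check: |xy| = 3 ≤ 4 and |y| = 2 ≥ 1. Reading y takes M from s2 back to s2, so every xyⁱz is accepted.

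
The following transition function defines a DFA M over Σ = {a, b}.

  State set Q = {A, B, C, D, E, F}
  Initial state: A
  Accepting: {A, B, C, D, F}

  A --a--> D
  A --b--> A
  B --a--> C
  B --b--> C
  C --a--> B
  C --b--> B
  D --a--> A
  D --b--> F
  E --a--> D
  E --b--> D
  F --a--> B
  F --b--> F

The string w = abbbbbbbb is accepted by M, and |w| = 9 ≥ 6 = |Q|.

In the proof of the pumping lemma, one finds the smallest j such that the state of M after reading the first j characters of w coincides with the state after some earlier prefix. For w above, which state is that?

F

Run of M on w = a b b b b b b b b:
  step 0: A  (start)
  step 1: D  (read a: A→D)
  step 2: F  (read b: D→F)
  step 3: F  (read b: F→F)   ← first repeat (F seen earlier)
  step 4: F  (read b: F→F)
  step 5: F  (read b: F→F)
  step 6: F  (read b: F→F)
  step 7: F  (read b: F→F)
  step 8: F  (read b: F→F)
  step 9: F  (read b: F→F)

The earliest repeat is at step j = 3: M is in F, which it already visited at step i = 2.
With |Q| = 6, pigeonhole forces a state repeat no later than step 6; the substring read between the first and second visits to that state can be pumped.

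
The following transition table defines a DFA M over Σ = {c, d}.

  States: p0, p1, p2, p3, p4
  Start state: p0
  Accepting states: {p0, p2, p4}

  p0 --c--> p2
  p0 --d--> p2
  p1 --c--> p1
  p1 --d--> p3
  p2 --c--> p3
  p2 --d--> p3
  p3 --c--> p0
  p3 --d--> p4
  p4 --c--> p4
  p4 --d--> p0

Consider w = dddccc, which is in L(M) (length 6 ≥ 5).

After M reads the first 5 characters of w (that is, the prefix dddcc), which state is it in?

p4

Run of M on the first 5 characters of w = d d d c c:
  step 0: p0  (start)
  step 1: p2  (read d: p0→p2)
  step 2: p3  (read d: p2→p3)
  step 3: p4  (read d: p3→p4)
  step 4: p4  (read c: p4→p4)
  step 5: p4  (read c: p4→p4)

After reading 5 characters, M is in state p4.
(This kind of state-tracing is the core of the pumping-lemma construction: with 5 states, pigeonhole forces a repeat within the first 5 steps.)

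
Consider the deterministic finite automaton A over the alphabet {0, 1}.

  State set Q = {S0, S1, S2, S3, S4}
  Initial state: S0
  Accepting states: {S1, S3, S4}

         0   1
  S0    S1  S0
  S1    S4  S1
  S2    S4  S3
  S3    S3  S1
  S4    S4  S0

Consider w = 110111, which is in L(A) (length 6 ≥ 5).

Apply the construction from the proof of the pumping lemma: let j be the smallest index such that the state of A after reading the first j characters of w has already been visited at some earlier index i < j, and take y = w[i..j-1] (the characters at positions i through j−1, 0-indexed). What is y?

Run of A on w = 1 1 0 1 1 1:
  step 0: S0  (start)
  step 1: S0  (read 1: S0→S0)   ← first repeat (S0 seen earlier)
  step 2: S0  (read 1: S0→S0)
  step 3: S1  (read 0: S0→S1)
  step 4: S1  (read 1: S1→S1)
  step 5: S1  (read 1: S1→S1)
  step 6: S1  (read 1: S1→S1)

So i = 0, j = 1, giving x = w[0:0] = ε, y = w[0:1] = 1, z = w[1:6] = 10111.
Check: |xy| = 1 ≤ 5 and |y| = 1 ≥ 1. Reading y takes A from S0 back to S0, so every xyⁱz is accepted.
The DFA has 5 states, so the proof of the pumping lemma guarantees a repeated state among the first 5+1 visited; the segment between the two visits is the pumpable y.

1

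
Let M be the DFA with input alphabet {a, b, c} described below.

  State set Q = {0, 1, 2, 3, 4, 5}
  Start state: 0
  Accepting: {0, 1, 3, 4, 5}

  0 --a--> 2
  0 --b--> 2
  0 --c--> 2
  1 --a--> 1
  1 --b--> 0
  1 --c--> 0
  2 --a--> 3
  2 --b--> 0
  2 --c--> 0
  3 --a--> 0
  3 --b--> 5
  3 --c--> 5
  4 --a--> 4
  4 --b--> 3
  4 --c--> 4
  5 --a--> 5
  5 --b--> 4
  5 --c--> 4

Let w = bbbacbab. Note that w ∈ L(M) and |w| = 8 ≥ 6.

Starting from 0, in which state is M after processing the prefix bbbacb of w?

4

State sequence: 0 -b-> 2 -b-> 0 -b-> 2 -a-> 3 -c-> 5 -b-> 4

After reading 6 characters, M is in state 4.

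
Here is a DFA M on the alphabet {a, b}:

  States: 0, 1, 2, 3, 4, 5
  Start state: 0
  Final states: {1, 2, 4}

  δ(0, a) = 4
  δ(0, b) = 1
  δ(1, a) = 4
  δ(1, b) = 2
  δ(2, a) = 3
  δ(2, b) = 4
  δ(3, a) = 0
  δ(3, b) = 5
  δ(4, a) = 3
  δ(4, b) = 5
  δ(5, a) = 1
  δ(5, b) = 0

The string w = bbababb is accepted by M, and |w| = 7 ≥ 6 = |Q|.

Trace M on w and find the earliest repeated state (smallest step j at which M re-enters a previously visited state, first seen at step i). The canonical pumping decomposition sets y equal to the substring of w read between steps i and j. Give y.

Run of M on w = b b a b a b b:
  step 0: 0  (start)
  step 1: 1  (read b: 0→1)
  step 2: 2  (read b: 1→2)
  step 3: 3  (read a: 2→3)
  step 4: 5  (read b: 3→5)
  step 5: 1  (read a: 5→1)   ← first repeat (1 seen earlier)
  step 6: 2  (read b: 1→2)
  step 7: 4  (read b: 2→4)

So i = 1, j = 5, giving x = w[0:1] = b, y = w[1:5] = baba, z = w[5:7] = bb.
Check: |xy| = 5 ≤ 6 and |y| = 4 ≥ 1. Reading y takes M from 1 back to 1, so every xyⁱz is accepted.

baba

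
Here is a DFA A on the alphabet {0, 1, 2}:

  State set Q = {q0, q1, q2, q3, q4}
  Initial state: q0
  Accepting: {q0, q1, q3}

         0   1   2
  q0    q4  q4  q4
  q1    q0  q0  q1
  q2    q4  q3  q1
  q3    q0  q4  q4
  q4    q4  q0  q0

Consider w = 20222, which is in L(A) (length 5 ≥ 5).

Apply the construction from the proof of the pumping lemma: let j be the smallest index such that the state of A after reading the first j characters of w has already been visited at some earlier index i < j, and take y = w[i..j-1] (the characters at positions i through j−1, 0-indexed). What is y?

Run of A on w = 2 0 2 2 2:
  step 0: q0  (start)
  step 1: q4  (read 2: q0→q4)
  step 2: q4  (read 0: q4→q4)   ← first repeat (q4 seen earlier)
  step 3: q0  (read 2: q4→q0)
  step 4: q4  (read 2: q0→q4)
  step 5: q0  (read 2: q4→q0)

So i = 1, j = 2, giving x = w[0:1] = 2, y = w[1:2] = 0, z = w[2:5] = 222.
Check: |xy| = 2 ≤ 5 and |y| = 1 ≥ 1. Reading y takes A from q4 back to q4, so every xyⁱz is accepted.
Pumping length from the standard proof: p = 5 (the number of states). The repeated state found above gives |xy| = j ≤ 5 and |y| = j − i ≥ 1.

0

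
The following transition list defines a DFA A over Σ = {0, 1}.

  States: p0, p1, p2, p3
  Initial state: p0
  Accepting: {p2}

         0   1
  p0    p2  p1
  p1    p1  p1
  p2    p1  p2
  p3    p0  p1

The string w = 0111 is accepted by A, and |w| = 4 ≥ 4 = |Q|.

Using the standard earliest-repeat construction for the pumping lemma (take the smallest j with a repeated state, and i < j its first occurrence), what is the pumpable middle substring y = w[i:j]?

1

State sequence: p0 -0-> p2 -1-> p2 -1-> p2 -1-> p2
First repeat at step 2: p2 was already visited.

So i = 1, j = 2, giving x = w[0:1] = 0, y = w[1:2] = 1, z = w[2:4] = 11.
Check: |xy| = 2 ≤ 4 and |y| = 1 ≥ 1. Reading y takes A from p2 back to p2, so every xyⁱz is accepted.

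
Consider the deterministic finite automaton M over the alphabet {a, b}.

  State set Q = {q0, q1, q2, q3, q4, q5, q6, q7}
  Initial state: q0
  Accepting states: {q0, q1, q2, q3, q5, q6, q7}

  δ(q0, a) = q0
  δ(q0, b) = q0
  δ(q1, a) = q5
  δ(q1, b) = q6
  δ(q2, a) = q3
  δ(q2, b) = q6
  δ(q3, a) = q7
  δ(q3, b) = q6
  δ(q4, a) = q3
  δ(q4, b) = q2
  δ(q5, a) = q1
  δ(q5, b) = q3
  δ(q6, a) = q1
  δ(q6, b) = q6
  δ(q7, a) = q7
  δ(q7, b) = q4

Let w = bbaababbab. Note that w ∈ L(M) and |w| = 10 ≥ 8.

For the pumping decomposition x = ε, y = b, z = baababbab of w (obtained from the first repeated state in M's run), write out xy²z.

bbbaababbab

xy^2z = ε·b·b·baababbab = bbbaababbab.
Reading y = b takes M from q0 back to q0, so after x·y·y the machine is still in q0, and z then leads to the accepting state q0. Hence bbbaababbab ∈ L(M).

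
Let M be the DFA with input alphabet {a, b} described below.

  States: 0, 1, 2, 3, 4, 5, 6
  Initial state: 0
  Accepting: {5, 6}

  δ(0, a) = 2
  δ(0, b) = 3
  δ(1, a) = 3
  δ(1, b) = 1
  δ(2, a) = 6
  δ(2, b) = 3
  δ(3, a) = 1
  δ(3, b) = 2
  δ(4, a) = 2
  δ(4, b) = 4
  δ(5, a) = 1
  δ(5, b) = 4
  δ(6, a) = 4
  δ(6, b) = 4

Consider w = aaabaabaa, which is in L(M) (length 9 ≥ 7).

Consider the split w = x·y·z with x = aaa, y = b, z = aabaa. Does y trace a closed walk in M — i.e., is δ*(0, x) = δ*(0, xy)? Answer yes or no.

yes

Run of M on the first 4 characters of w = a a a b:
  step 0: 0  (start)
  step 1: 2  (read a: 0→2)
  step 2: 6  (read a: 2→6)
  step 3: 4  (read a: 6→4)
  step 4: 4  (read b: 4→4)

After x (step 3): 4. After xy (step 4): 4.
They match, so y = b drives M around a cycle from 4 back to itself; pumping y any number of times keeps M in 4 before reading z, and xyⁱz ∈ L(M) for every i ≥ 0.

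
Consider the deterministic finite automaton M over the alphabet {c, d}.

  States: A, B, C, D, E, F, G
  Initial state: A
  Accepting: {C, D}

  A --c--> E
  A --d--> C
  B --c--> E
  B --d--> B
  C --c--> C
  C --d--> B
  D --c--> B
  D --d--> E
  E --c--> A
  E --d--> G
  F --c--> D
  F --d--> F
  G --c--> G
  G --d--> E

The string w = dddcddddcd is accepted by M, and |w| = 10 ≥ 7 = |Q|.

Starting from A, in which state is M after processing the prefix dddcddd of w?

G

Run of M on the first 7 characters of w = d d d c d d d:
  step 0: A  (start)
  step 1: C  (read d: A→C)
  step 2: B  (read d: C→B)
  step 3: B  (read d: B→B)
  step 4: E  (read c: B→E)
  step 5: G  (read d: E→G)
  step 6: E  (read d: G→E)
  step 7: G  (read d: E→G)

After reading 7 characters, M is in state G.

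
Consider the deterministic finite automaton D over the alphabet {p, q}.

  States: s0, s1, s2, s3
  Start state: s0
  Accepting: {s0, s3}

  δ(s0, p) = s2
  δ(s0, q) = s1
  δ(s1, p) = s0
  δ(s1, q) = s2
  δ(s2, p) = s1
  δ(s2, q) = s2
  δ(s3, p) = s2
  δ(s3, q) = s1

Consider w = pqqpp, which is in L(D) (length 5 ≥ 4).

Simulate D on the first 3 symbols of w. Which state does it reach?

s2

State sequence: s0 -p-> s2 -q-> s2 -q-> s2

After reading 3 characters, D is in state s2.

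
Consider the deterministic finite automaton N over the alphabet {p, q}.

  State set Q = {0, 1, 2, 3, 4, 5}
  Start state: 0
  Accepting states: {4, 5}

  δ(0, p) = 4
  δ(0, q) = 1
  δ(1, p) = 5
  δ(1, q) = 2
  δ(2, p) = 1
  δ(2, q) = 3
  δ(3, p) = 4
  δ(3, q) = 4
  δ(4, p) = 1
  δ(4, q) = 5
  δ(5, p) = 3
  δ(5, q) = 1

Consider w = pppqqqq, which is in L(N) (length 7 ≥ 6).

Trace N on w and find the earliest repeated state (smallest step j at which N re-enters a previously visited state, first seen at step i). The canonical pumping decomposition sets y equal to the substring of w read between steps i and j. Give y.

pq

State sequence: 0 -p-> 4 -p-> 1 -p-> 5 -q-> 1 -q-> 2 -q-> 3 -q-> 4
First repeat at step 4: 1 was already visited.

So i = 2, j = 4, giving x = w[0:2] = pp, y = w[2:4] = pq, z = w[4:7] = qqq.
Check: |xy| = 4 ≤ 6 and |y| = 2 ≥ 1. Reading y takes N from 1 back to 1, so every xyⁱz is accepted.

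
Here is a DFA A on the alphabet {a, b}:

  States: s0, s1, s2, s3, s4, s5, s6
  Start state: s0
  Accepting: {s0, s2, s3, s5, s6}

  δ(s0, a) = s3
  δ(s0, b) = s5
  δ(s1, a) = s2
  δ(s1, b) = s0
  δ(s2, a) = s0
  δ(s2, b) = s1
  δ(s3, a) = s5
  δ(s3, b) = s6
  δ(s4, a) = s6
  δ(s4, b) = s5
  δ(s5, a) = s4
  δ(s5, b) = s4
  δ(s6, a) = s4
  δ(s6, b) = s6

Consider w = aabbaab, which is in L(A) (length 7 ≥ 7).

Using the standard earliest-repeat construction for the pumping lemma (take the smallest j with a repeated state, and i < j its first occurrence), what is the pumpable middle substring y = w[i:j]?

bb

State sequence: s0 -a-> s3 -a-> s5 -b-> s4 -b-> s5 -a-> s4 -a-> s6 -b-> s6
First repeat at step 4: s5 was already visited.

So i = 2, j = 4, giving x = w[0:2] = aa, y = w[2:4] = bb, z = w[4:7] = aab.
Check: |xy| = 4 ≤ 7 and |y| = 2 ≥ 1. Reading y takes A from s5 back to s5, so every xyⁱz is accepted.
Since A has 7 states, any run of length ≥ 7 visits 7+1 states, so by pigeonhole some state repeats within the first 7 steps — that repeat gives the pumpable loop.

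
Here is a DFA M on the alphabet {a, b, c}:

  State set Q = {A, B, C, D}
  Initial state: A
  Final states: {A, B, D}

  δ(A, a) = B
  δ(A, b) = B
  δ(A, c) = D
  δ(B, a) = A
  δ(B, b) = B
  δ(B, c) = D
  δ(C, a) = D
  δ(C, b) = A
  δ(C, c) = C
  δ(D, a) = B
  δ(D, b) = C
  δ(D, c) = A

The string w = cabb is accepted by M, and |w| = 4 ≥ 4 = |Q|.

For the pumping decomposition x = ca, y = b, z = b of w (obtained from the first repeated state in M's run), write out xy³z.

cabbbb

xy^3z = ca·b·b·b·b = cabbbb.
Reading y = b takes M from B back to B, so after x·y·y·y the machine is still in B, and z then leads to the accepting state B. Hence cabbbb ∈ L(M).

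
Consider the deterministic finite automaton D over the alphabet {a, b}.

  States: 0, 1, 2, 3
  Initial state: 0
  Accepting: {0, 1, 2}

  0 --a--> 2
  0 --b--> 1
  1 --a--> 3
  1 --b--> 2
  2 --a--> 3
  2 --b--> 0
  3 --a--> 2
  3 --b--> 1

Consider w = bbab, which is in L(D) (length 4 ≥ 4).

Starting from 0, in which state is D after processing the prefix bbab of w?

1

State sequence: 0 -b-> 1 -b-> 2 -a-> 3 -b-> 1

After reading 4 characters, D is in state 1.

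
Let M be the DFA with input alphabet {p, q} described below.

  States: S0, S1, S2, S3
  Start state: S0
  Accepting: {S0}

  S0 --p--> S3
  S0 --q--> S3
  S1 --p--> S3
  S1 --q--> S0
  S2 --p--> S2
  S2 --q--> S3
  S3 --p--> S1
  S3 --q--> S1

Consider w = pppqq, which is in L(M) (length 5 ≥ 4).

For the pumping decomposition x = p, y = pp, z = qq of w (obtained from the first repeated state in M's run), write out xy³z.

pppppppqq

xy^3z = p·pp·pp·pp·qq = pppppppqq.
Reading y = pp takes M from S3 back to S3, so after x·y·y·y the machine is still in S3, and z then leads to the accepting state S0. Hence pppppppqq ∈ L(M).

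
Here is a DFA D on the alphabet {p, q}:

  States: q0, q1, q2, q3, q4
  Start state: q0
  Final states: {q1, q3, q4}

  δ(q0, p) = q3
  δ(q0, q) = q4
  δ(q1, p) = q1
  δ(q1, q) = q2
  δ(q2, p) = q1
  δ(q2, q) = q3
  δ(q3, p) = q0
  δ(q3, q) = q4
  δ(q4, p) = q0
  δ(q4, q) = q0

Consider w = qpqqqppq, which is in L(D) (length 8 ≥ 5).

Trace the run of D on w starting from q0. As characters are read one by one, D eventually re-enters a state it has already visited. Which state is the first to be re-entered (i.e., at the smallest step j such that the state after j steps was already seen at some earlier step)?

State sequence: q0 -q-> q4 -p-> q0 -q-> q4 -q-> q0 -q-> q4 -p-> q0 -p-> q3 -q-> q4
First repeat at step 2: q0 was already visited.

The earliest repeat is at step j = 2: D is in q0, which it already visited at step i = 0.
With |Q| = 5, pigeonhole forces a state repeat no later than step 5; the substring read between the first and second visits to that state can be pumped.

q0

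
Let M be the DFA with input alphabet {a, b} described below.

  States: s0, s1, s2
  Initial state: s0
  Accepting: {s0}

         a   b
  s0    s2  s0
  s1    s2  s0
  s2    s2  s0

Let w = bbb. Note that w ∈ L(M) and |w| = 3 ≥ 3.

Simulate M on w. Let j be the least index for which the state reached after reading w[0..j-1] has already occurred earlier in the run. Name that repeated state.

s0

Run of M on w = b b b:
  step 0: s0  (start)
  step 1: s0  (read b: s0→s0)   ← first repeat (s0 seen earlier)
  step 2: s0  (read b: s0→s0)
  step 3: s0  (read b: s0→s0)

The earliest repeat is at step j = 1: M is in s0, which it already visited at step i = 0.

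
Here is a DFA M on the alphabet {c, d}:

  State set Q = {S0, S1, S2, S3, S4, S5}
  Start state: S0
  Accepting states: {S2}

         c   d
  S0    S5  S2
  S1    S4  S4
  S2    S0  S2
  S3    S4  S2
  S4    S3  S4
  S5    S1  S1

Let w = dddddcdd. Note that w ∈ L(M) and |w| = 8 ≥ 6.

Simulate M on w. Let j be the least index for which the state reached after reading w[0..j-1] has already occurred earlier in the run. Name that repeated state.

S2

Run of M on w = d d d d d c d d:
  step 0: S0  (start)
  step 1: S2  (read d: S0→S2)
  step 2: S2  (read d: S2→S2)   ← first repeat (S2 seen earlier)
  step 3: S2  (read d: S2→S2)
  step 4: S2  (read d: S2→S2)
  step 5: S2  (read d: S2→S2)
  step 6: S0  (read c: S2→S0)
  step 7: S2  (read d: S0→S2)
  step 8: S2  (read d: S2→S2)

The earliest repeat is at step j = 2: M is in S2, which it already visited at step i = 1.
Pumping length from the standard proof: p = 6 (the number of states). The repeated state found above gives |xy| = j ≤ 6 and |y| = j − i ≥ 1.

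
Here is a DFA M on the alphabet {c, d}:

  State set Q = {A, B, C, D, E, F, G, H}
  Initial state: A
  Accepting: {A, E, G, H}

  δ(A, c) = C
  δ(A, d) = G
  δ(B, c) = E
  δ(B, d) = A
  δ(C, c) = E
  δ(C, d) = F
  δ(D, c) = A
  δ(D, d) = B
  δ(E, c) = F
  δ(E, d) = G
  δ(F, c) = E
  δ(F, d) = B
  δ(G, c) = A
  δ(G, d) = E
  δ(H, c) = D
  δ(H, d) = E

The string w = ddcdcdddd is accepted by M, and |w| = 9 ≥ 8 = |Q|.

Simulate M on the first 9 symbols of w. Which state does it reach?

State sequence: A -d-> G -d-> E -c-> F -d-> B -c-> E -d-> G -d-> E -d-> G -d-> E

After reading 9 characters, M is in state E.
(This kind of state-tracing is the core of the pumping-lemma construction: with 8 states, pigeonhole forces a repeat within the first 8 steps.)

E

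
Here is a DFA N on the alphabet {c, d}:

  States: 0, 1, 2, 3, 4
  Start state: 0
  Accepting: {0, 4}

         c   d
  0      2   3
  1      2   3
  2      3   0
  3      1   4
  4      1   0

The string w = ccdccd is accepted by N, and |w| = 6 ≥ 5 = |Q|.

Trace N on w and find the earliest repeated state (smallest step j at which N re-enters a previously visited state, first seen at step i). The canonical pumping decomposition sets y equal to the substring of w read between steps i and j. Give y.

State sequence: 0 -c-> 2 -c-> 3 -d-> 4 -c-> 1 -c-> 2 -d-> 0
First repeat at step 5: 2 was already visited.

So i = 1, j = 5, giving x = w[0:1] = c, y = w[1:5] = cdcc, z = w[5:6] = d.
Check: |xy| = 5 ≤ 5 and |y| = 4 ≥ 1. Reading y takes N from 2 back to 2, so every xyⁱz is accepted.
With |Q| = 5, pigeonhole forces a state repeat no later than step 5; the substring read between the first and second visits to that state can be pumped.

cdcc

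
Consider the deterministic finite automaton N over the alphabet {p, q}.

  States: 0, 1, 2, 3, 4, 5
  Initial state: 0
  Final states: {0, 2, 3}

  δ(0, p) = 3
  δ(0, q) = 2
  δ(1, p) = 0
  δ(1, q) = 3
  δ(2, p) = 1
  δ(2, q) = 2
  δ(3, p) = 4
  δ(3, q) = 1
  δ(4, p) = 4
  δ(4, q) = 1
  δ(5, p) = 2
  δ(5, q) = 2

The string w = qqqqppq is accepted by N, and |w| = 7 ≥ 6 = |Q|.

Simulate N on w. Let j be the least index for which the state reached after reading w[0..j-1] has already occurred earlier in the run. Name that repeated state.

2

Run of N on w = q q q q p p q:
  step 0: 0  (start)
  step 1: 2  (read q: 0→2)
  step 2: 2  (read q: 2→2)   ← first repeat (2 seen earlier)
  step 3: 2  (read q: 2→2)
  step 4: 2  (read q: 2→2)
  step 5: 1  (read p: 2→1)
  step 6: 0  (read p: 1→0)
  step 7: 2  (read q: 0→2)

The earliest repeat is at step j = 2: N is in 2, which it already visited at step i = 1.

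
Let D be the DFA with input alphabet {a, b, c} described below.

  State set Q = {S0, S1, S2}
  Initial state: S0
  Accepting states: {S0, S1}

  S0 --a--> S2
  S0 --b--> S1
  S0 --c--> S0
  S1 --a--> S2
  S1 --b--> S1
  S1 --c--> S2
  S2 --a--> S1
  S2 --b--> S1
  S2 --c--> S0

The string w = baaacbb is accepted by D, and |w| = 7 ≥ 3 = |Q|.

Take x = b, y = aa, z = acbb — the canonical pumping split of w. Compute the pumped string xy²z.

baaaaacbb

xy^2z = b·aa·aa·acbb = baaaaacbb.
Reading y = aa takes D from S1 back to S1, so after x·y·y the machine is still in S1, and z then leads to the accepting state S1. Hence baaaaacbb ∈ L(D).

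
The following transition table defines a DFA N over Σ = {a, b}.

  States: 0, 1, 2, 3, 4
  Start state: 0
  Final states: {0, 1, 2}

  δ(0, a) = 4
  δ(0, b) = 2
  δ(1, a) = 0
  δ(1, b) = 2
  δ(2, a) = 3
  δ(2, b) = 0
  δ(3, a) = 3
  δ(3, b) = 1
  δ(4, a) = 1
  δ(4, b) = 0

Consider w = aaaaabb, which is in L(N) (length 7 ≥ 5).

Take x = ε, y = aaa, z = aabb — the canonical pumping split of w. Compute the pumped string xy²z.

aaaaaaaabb

xy^2z = ε·aaa·aaa·aabb = aaaaaaaabb.
Reading y = aaa takes N from 0 back to 0, so after x·y·y the machine is still in 0, and z then leads to the accepting state 0. Hence aaaaaaaabb ∈ L(N).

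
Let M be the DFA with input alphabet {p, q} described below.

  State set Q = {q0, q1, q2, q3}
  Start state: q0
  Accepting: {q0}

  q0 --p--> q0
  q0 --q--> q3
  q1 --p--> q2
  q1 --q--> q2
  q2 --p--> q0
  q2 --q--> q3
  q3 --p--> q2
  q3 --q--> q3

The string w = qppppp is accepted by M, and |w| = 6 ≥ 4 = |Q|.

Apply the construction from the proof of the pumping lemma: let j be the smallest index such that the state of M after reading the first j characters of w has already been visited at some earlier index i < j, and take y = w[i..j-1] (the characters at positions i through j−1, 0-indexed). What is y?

qpp

State sequence: q0 -q-> q3 -p-> q2 -p-> q0 -p-> q0 -p-> q0 -p-> q0
First repeat at step 3: q0 was already visited.

So i = 0, j = 3, giving x = w[0:0] = ε, y = w[0:3] = qpp, z = w[3:6] = ppp.
Check: |xy| = 3 ≤ 4 and |y| = 3 ≥ 1. Reading y takes M from q0 back to q0, so every xyⁱz is accepted.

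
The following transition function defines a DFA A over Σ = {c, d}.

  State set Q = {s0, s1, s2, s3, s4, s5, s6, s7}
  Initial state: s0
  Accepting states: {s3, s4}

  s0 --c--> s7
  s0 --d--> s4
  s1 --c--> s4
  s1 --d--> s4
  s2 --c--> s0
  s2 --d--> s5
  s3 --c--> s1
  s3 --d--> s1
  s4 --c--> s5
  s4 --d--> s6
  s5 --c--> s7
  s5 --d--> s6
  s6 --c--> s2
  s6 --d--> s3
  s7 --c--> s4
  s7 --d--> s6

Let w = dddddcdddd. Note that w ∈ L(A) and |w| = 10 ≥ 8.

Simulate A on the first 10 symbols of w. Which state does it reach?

s4

State sequence: s0 -d-> s4 -d-> s6 -d-> s3 -d-> s1 -d-> s4 -c-> s5 -d-> s6 -d-> s3 -d-> s1 -d-> s4

After reading 10 characters, A is in state s4.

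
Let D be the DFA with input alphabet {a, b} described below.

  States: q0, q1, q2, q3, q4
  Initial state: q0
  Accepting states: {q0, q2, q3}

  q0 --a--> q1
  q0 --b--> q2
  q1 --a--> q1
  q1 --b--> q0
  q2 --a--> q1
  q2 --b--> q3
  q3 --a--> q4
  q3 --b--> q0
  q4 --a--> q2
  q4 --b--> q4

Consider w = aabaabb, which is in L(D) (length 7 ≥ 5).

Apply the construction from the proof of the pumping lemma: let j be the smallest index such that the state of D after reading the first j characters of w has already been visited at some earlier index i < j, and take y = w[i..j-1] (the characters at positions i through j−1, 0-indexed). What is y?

Run of D on w = a a b a a b b:
  step 0: q0  (start)
  step 1: q1  (read a: q0→q1)
  step 2: q1  (read a: q1→q1)   ← first repeat (q1 seen earlier)
  step 3: q0  (read b: q1→q0)
  step 4: q1  (read a: q0→q1)
  step 5: q1  (read a: q1→q1)
  step 6: q0  (read b: q1→q0)
  step 7: q2  (read b: q0→q2)

So i = 1, j = 2, giving x = w[0:1] = a, y = w[1:2] = a, z = w[2:7] = baabb.
Check: |xy| = 2 ≤ 5 and |y| = 1 ≥ 1. Reading y takes D from q1 back to q1, so every xyⁱz is accepted.
Since D has 5 states, any run of length ≥ 5 visits 5+1 states, so by pigeonhole some state repeats within the first 5 steps — that repeat gives the pumpable loop.

a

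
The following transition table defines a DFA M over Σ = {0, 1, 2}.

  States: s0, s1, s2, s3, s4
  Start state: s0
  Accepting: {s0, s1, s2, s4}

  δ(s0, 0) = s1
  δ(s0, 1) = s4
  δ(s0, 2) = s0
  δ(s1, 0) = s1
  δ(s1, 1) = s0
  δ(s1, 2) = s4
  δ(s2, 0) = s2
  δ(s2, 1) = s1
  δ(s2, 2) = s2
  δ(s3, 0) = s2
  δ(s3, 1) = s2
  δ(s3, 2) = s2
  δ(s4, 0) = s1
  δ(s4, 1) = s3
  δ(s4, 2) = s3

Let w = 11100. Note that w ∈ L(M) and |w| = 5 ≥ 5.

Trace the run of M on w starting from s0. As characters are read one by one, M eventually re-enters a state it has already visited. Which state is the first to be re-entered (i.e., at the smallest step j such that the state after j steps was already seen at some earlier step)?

Run of M on w = 1 1 1 0 0:
  step 0: s0  (start)
  step 1: s4  (read 1: s0→s4)
  step 2: s3  (read 1: s4→s3)
  step 3: s2  (read 1: s3→s2)
  step 4: s2  (read 0: s2→s2)   ← first repeat (s2 seen earlier)
  step 5: s2  (read 0: s2→s2)

The earliest repeat is at step j = 4: M is in s2, which it already visited at step i = 3.
The DFA has 5 states, so the proof of the pumping lemma guarantees a repeated state among the first 5+1 visited; the segment between the two visits is the pumpable y.

s2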